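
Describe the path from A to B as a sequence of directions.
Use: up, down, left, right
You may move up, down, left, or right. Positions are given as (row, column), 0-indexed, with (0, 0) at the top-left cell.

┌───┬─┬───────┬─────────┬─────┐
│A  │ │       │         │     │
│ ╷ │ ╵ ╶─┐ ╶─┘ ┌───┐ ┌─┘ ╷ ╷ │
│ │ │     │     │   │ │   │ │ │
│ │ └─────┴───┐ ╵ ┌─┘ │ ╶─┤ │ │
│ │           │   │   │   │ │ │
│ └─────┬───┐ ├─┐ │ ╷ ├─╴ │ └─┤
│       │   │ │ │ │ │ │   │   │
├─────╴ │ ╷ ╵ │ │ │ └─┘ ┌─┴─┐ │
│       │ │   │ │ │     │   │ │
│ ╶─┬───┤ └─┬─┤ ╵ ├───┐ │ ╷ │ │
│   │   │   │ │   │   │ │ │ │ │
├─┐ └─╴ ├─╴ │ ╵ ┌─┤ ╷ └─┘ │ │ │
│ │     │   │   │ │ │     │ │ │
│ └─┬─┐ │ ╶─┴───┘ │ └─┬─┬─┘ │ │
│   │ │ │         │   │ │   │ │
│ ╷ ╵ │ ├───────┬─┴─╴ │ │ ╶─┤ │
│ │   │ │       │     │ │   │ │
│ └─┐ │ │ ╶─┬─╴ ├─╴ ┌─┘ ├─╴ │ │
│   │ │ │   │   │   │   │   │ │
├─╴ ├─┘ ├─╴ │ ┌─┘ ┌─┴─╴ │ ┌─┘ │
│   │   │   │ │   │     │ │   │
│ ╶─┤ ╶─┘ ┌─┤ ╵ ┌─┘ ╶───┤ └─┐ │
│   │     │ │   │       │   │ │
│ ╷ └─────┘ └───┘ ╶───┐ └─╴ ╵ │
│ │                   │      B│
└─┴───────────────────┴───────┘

Finding the path and converting it to directions:
Path through cells: (0,0) → (1,0) → (2,0) → (3,0) → (3,1) → (3,2) → (3,3) → (4,3) → (4,2) → (4,1) → (4,0) → (5,0) → (5,1) → (6,1) → (6,2) → (6,3) → (7,3) → (8,3) → (9,3) → (10,3) → (10,2) → (11,2) → (11,3) → (11,4) → (10,4) → (10,5) → (9,5) → (9,4) → (8,4) → (8,5) → (8,6) → (8,7) → (9,7) → (9,6) → (10,6) → (11,6) → (11,7) → (10,7) → (10,8) → (9,8) → (9,9) → (8,9) → (8,10) → (7,10) → (7,9) → (6,9) → (5,9) → (5,10) → (6,10) → (6,11) → (6,12) → (5,12) → (4,12) → (4,13) → (5,13) → (6,13) → (7,13) → (7,12) → (8,12) → (8,13) → (9,13) → (9,12) → (10,12) → (11,12) → (11,13) → (12,13) → (12,14)
Directions: down, down, down, right, right, right, down, left, left, left, down, right, down, right, right, down, down, down, down, left, down, right, right, up, right, up, left, up, right, right, right, down, left, down, down, right, up, right, up, right, up, right, up, left, up, up, right, down, right, right, up, up, right, down, down, down, left, down, right, down, left, down, down, right, down, right

Solution:

┌───┬─┬───────┬─────────┬─────┐
│A  │ │       │         │     │
│ ╷ │ ╵ ╶─┐ ╶─┘ ┌───┐ ┌─┘ ╷ ╷ │
│↓│ │     │     │   │ │   │ │ │
│ │ └─────┴───┐ ╵ ┌─┘ │ ╶─┤ │ │
│↓│           │   │   │   │ │ │
│ └─────┬───┐ ├─┐ │ ╷ ├─╴ │ └─┤
│↳ → → ↓│   │ │ │ │ │ │   │   │
├─────╴ │ ╷ ╵ │ │ │ └─┘ ┌─┴─┐ │
│↓ ← ← ↲│ │   │ │ │     │↱ ↓│ │
│ ╶─┬───┤ └─┬─┤ ╵ ├───┐ │ ╷ │ │
│↳ ↓│   │   │ │   │↱ ↓│ │↑│↓│ │
├─┐ └─╴ ├─╴ │ ╵ ┌─┤ ╷ └─┘ │ │ │
│ │↳ → ↓│   │   │ │↑│↳ → ↑│↓│ │
│ └─┬─┐ │ ╶─┴───┘ │ └─┬─┬─┘ │ │
│   │ │↓│         │↑ ↰│ │↓ ↲│ │
│ ╷ ╵ │ ├───────┬─┴─╴ │ │ ╶─┤ │
│ │   │↓│↱ → → ↓│  ↱ ↑│ │↳ ↓│ │
│ └─┐ │ │ ╶─┬─╴ ├─╴ ┌─┘ ├─╴ │ │
│   │ │↓│↑ ↰│↓ ↲│↱ ↑│   │↓ ↲│ │
├─╴ ├─┘ ├─╴ │ ┌─┘ ┌─┴─╴ │ ┌─┘ │
│   │↓ ↲│↱ ↑│↓│↱ ↑│     │↓│   │
│ ╶─┤ ╶─┘ ┌─┤ ╵ ┌─┘ ╶───┤ └─┐ │
│   │↳ → ↑│ │↳ ↑│       │↳ ↓│ │
│ ╷ └─────┘ └───┘ ╶───┐ └─╴ ╵ │
│ │                   │    ↳ B│
└─┴───────────────────┴───────┘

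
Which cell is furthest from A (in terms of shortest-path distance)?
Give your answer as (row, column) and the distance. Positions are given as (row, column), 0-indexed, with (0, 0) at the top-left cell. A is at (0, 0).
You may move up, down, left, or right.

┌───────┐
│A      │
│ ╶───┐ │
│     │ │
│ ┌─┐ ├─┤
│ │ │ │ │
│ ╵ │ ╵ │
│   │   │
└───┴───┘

Computing BFS distances from A to all cells:
Furthest cell: (2, 3)
Distance: 7 steps

Path from A to the furthest cell:

┌───────┐
│A      │
│ ╶───┐ │
│↳ → ↓│ │
│ ┌─┐ ├─┤
│ │ │↓│B│
│ ╵ │ ╵ │
│   │↳ ↑│
└───┴───┘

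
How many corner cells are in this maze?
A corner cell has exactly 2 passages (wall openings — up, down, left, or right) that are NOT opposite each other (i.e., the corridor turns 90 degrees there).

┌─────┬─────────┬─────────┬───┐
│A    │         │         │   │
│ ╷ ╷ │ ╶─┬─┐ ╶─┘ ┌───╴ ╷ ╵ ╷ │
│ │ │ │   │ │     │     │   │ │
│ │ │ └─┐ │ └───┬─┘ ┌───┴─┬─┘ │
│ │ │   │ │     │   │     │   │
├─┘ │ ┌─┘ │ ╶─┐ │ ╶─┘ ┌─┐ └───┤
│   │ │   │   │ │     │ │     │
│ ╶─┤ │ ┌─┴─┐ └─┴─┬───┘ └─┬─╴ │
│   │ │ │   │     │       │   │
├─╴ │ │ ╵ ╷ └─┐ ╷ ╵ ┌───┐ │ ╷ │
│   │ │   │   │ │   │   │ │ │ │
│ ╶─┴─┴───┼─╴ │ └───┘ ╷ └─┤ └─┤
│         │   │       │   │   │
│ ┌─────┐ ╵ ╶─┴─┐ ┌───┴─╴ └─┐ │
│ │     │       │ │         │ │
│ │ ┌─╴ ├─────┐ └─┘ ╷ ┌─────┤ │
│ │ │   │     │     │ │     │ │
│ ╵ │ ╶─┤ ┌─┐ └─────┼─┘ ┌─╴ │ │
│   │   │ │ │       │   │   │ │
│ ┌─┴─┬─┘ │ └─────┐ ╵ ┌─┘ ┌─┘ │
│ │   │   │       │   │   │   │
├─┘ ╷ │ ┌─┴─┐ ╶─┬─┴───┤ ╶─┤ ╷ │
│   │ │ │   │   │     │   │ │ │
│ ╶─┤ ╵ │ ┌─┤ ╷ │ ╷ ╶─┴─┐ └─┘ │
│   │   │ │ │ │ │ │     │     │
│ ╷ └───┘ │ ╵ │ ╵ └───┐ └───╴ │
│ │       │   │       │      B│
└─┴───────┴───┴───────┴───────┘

Counting corner cells (2 non-opposite passages):
Total corners: 110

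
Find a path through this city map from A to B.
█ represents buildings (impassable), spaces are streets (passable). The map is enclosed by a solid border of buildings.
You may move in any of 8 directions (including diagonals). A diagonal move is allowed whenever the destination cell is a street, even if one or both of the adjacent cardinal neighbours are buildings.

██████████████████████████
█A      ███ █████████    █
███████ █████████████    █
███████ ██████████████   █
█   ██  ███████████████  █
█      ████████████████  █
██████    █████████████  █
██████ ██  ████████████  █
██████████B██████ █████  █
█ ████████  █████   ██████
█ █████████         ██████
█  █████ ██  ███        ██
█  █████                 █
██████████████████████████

Finding the shortest path from A to B:
Movement: 8-directional
Path length: 13 steps
Directions: right → right → right → right → right → down-right → down → down → down-left → down-right → right → down-right → down-right

Solution:

██████████████████████████
█A→→→→↘ ███ █████████    █
███████↓█████████████    █
███████↓██████████████   █
█   ██ ↙███████████████  █
█     ↘████████████████  █
██████ →↘ █████████████  █
██████ ██↘ ████████████  █
██████████B██████ █████  █
█ ████████  █████   ██████
█ █████████         ██████
█  █████ ██  ███        ██
█  █████                 █
██████████████████████████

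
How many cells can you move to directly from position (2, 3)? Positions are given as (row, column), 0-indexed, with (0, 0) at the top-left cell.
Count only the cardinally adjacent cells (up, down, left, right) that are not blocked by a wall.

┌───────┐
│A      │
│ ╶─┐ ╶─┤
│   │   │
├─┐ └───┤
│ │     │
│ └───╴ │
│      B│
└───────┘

Checking passable neighbors of (2, 3):
Neighbors: (3, 3), (2, 2)
Count: 2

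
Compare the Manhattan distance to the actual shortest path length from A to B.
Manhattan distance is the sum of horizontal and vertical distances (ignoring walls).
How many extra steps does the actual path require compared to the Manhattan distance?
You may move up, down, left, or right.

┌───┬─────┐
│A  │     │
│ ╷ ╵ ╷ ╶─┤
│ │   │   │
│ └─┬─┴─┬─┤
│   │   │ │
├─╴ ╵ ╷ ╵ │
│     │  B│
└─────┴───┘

Manhattan distance: |3 - 0| + |4 - 0| = 7
Actual path length: 9
Extra steps: 9 - 7 = 2

Solution:

┌───┬─────┐
│A  │     │
│ ╷ ╵ ╷ ╶─┤
│↓│   │   │
│ └─┬─┴─┬─┤
│↳ ↓│↱ ↓│ │
├─╴ ╵ ╷ ╵ │
│  ↳ ↑│↳ B│
└─────┴───┘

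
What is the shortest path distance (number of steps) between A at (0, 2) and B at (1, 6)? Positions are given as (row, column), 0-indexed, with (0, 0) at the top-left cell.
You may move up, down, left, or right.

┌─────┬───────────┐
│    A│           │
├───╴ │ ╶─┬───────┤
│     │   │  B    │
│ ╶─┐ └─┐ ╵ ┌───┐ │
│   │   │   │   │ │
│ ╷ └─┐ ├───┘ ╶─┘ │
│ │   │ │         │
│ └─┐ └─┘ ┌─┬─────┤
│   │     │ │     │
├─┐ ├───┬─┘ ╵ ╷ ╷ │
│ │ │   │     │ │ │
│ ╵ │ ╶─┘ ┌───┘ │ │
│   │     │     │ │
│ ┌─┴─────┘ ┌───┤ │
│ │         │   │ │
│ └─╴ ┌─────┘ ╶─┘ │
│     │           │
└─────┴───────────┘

Finding path from (0, 2) to (1, 6):
Path: (0,2) → (1,2) → (1,1) → (1,0) → (2,0) → (2,1) → (3,1) → (3,2) → (4,2) → (4,3) → (4,4) → (3,4) → (3,5) → (3,6) → (3,7) → (3,8) → (2,8) → (1,8) → (1,7) → (1,6)
Distance: 19 steps

Solution:

┌─────┬───────────┐
│    A│           │
├───╴ │ ╶─┬───────┤
│↓ ← ↲│   │  B ← ↰│
│ ╶─┐ └─┐ ╵ ┌───┐ │
│↳ ↓│   │   │   │↑│
│ ╷ └─┐ ├───┘ ╶─┘ │
│ │↳ ↓│ │↱ → → → ↑│
│ └─┐ └─┘ ┌─┬─────┤
│   │↳ → ↑│ │     │
├─┐ ├───┬─┘ ╵ ╷ ╷ │
│ │ │   │     │ │ │
│ ╵ │ ╶─┘ ┌───┘ │ │
│   │     │     │ │
│ ┌─┴─────┘ ┌───┤ │
│ │         │   │ │
│ └─╴ ┌─────┘ ╶─┘ │
│     │           │
└─────┴───────────┘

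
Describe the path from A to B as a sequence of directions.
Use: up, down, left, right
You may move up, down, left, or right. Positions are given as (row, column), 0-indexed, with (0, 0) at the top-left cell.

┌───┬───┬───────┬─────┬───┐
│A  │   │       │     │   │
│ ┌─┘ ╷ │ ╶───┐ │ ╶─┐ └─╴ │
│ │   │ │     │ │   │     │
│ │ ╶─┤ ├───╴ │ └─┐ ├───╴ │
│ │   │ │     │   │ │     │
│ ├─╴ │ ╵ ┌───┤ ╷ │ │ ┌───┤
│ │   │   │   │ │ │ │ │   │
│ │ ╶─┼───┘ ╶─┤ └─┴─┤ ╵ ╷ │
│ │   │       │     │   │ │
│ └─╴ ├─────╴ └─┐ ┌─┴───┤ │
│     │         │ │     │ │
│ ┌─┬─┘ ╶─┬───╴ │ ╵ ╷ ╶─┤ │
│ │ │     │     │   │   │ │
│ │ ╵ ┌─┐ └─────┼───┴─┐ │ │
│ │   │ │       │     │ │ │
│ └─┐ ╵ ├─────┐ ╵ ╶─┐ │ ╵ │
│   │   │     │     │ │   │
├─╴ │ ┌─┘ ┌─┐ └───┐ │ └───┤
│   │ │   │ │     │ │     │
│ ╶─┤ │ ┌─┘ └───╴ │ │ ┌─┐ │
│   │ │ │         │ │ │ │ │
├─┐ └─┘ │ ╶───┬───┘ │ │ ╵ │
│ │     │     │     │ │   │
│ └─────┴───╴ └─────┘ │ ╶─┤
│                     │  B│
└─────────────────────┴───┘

Finding the path and converting it to directions:
Path through cells: (0,0) → (1,0) → (2,0) → (3,0) → (4,0) → (5,0) → (6,0) → (7,0) → (8,0) → (8,1) → (9,1) → (9,0) → (10,0) → (10,1) → (11,1) → (11,2) → (11,3) → (10,3) → (9,3) → (9,4) → (8,4) → (8,5) → (8,6) → (9,6) → (9,7) → (9,8) → (10,8) → (10,7) → (10,6) → (10,5) → (10,4) → (11,4) → (11,5) → (11,6) → (12,6) → (12,7) → (12,8) → (12,9) → (12,10) → (11,10) → (10,10) → (9,10) → (9,11) → (9,12) → (10,12) → (11,12) → (11,11) → (12,11) → (12,12)
Directions: down, down, down, down, down, down, down, down, right, down, left, down, right, down, right, right, up, up, right, up, right, right, down, right, right, down, left, left, left, left, down, right, right, down, right, right, right, right, up, up, up, right, right, down, down, left, down, right

Solution:

┌───┬───┬───────┬─────┬───┐
│A  │   │       │     │   │
│ ┌─┘ ╷ │ ╶───┐ │ ╶─┐ └─╴ │
│↓│   │ │     │ │   │     │
│ │ ╶─┤ ├───╴ │ └─┐ ├───╴ │
│↓│   │ │     │   │ │     │
│ ├─╴ │ ╵ ┌───┤ ╷ │ │ ┌───┤
│↓│   │   │   │ │ │ │ │   │
│ │ ╶─┼───┘ ╶─┤ └─┴─┤ ╵ ╷ │
│↓│   │       │     │   │ │
│ └─╴ ├─────╴ └─┐ ┌─┴───┤ │
│↓    │         │ │     │ │
│ ┌─┬─┘ ╶─┬───╴ │ ╵ ╷ ╶─┤ │
│↓│ │     │     │   │   │ │
│ │ ╵ ┌─┐ └─────┼───┴─┐ │ │
│↓│   │ │       │     │ │ │
│ └─┐ ╵ ├─────┐ ╵ ╶─┐ │ ╵ │
│↳ ↓│   │↱ → ↓│     │ │   │
├─╴ │ ┌─┘ ┌─┐ └───┐ │ └───┤
│↓ ↲│ │↱ ↑│ │↳ → ↓│ │↱ → ↓│
│ ╶─┤ │ ┌─┘ └───╴ │ │ ┌─┐ │
│↳ ↓│ │↑│↓ ← ← ← ↲│ │↑│ │↓│
├─┐ └─┘ │ ╶───┬───┘ │ │ ╵ │
│ │↳ → ↑│↳ → ↓│     │↑│↓ ↲│
│ └─────┴───╴ └─────┘ │ ╶─┤
│            ↳ → → → ↑│↳ B│
└─────────────────────┴───┘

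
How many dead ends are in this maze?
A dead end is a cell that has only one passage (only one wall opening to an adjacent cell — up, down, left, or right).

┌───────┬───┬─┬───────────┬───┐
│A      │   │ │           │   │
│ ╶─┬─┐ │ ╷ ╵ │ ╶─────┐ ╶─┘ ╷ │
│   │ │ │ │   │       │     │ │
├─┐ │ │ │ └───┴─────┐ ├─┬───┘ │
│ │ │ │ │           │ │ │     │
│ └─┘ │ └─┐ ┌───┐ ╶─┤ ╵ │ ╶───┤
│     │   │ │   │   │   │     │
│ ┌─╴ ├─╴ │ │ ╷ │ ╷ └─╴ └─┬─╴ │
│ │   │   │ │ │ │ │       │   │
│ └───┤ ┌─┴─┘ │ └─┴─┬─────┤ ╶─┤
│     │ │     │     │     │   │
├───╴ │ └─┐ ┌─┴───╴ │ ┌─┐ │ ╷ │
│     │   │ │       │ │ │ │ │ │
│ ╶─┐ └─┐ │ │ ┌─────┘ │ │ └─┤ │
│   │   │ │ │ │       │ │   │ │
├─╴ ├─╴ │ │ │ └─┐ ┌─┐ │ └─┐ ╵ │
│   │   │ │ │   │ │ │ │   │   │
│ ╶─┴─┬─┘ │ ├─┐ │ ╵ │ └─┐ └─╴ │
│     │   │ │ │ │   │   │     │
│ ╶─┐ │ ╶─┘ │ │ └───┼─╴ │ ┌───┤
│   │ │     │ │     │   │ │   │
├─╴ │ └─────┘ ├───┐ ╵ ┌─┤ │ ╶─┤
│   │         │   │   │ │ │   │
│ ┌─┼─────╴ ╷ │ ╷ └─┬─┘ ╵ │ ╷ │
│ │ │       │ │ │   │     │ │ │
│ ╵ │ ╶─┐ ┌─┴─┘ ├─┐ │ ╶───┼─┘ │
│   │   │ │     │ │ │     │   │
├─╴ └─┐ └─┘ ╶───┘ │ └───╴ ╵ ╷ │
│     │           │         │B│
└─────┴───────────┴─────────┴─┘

Checking each cell for number of passages:

Dead ends found at positions:
  (0, 6)
  (0, 12)
  (1, 2)
  (2, 0)
  (2, 1)
  (2, 9)
  (2, 11)
  (4, 1)
  (4, 5)
  (4, 8)
  (4, 12)
  (5, 4)
  (6, 11)
  (6, 13)
  (7, 7)
  (8, 2)
  (8, 9)
  (9, 6)
  (10, 14)
  (11, 11)
  (12, 1)
  (12, 6)
  (12, 13)
  (13, 4)
  (13, 8)
  (14, 0)
  (14, 2)
  (14, 14)
Total dead ends: 28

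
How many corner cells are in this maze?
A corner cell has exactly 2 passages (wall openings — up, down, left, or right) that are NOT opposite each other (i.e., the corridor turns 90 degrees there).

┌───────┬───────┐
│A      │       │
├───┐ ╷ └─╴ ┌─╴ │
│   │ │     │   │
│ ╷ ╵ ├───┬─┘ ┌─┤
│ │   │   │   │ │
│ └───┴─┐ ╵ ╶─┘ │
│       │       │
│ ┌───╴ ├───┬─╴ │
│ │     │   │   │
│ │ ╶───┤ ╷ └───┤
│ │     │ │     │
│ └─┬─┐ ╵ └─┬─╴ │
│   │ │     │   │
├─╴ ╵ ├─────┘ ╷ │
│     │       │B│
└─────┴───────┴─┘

Counting corner cells (2 non-opposite passages):
Total corners: 30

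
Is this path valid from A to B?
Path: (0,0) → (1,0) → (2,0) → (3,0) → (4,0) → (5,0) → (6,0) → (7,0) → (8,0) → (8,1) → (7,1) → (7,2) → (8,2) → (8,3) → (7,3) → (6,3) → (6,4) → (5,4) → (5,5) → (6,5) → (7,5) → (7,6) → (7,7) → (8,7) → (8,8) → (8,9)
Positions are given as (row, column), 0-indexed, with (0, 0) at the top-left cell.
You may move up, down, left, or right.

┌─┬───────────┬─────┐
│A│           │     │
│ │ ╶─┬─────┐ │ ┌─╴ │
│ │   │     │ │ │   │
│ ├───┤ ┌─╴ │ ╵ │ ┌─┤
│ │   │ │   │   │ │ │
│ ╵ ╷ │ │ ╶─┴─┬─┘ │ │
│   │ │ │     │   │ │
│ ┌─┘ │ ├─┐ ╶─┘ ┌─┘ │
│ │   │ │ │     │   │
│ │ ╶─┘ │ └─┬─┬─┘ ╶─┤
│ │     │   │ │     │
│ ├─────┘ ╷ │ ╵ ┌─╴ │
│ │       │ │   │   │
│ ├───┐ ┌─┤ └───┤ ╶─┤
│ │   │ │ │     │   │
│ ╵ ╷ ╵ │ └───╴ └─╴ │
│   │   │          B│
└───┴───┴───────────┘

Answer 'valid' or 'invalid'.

Checking path validity:
Result: All consecutive moves are passable.

valid

Correct solution:

┌─┬───────────┬─────┐
│A│           │     │
│ │ ╶─┬─────┐ │ ┌─╴ │
│↓│   │     │ │ │   │
│ ├───┤ ┌─╴ │ ╵ │ ┌─┤
│↓│   │ │   │   │ │ │
│ ╵ ╷ │ │ ╶─┴─┬─┘ │ │
│↓  │ │ │     │   │ │
│ ┌─┘ │ ├─┐ ╶─┘ ┌─┘ │
│↓│   │ │ │     │   │
│ │ ╶─┘ │ └─┬─┬─┘ ╶─┤
│↓│     │↱ ↓│ │     │
│ ├─────┘ ╷ │ ╵ ┌─╴ │
│↓│    ↱ ↑│↓│   │   │
│ ├───┐ ┌─┤ └───┤ ╶─┤
│↓│↱ ↓│↑│ │↳ → ↓│   │
│ ╵ ╷ ╵ │ └───╴ └─╴ │
│↳ ↑│↳ ↑│      ↳ → B│
└───┴───┴───────────┘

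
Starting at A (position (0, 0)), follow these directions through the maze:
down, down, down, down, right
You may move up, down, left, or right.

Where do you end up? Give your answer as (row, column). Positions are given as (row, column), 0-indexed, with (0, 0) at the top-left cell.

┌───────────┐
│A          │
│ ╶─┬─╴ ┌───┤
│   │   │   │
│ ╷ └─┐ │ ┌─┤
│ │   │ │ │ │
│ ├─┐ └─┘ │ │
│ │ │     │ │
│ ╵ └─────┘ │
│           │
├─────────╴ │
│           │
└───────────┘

Following directions step by step:
Start: (0, 0)
  down: (0, 0) → (1, 0)
  down: (1, 0) → (2, 0)
  down: (2, 0) → (3, 0)
  down: (3, 0) → (4, 0)
  right: (4, 0) → (4, 1)
Final position: (4, 1)

Path taken:

┌───────────┐
│A          │
│ ╶─┬─╴ ┌───┤
│↓  │   │   │
│ ╷ └─┐ │ ┌─┤
│↓│   │ │ │ │
│ ├─┐ └─┘ │ │
│↓│ │     │ │
│ ╵ └─────┘ │
│↳ B        │
├─────────╴ │
│           │
└───────────┘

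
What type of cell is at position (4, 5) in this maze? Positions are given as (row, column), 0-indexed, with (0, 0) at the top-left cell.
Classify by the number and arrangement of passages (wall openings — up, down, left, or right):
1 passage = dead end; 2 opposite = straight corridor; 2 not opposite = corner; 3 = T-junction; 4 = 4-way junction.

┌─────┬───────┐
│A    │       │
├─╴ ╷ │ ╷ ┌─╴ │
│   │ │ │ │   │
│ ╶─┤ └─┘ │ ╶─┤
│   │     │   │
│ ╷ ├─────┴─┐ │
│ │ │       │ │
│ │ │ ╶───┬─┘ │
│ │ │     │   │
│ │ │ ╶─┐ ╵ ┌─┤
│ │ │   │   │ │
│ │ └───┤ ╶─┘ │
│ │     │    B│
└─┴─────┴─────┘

Checking cell at (4, 5):
Number of passages: 2
Cell type: corner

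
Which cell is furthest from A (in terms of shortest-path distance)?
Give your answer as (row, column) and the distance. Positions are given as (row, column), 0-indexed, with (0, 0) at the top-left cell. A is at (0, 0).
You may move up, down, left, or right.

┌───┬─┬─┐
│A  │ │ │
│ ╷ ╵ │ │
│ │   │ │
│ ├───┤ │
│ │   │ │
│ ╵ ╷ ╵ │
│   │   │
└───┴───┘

Computing BFS distances from A to all cells:
Furthest cell: (0, 3)
Distance: 11 steps

Path from A to the furthest cell:

┌───┬─┬─┐
│A  │ │B│
│ ╷ ╵ │ │
│↓│   │↑│
│ ├───┤ │
│↓│↱ ↓│↑│
│ ╵ ╷ ╵ │
│↳ ↑│↳ ↑│
└───┴───┘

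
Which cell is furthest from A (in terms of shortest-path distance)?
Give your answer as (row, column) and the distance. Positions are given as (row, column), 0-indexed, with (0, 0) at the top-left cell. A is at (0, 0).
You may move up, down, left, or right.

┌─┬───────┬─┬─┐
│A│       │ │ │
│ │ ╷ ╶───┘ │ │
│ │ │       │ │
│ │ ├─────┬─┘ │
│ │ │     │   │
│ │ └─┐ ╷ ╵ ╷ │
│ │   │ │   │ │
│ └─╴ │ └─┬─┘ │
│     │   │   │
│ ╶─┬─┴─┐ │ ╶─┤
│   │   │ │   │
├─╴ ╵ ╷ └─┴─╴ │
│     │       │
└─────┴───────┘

Computing BFS distances from A to all cells:
Furthest cell: (5, 4)
Distance: 29 steps

Path from A to the furthest cell:

┌─┬───────┬─┬─┐
│A│       │ │ │
│ │ ╷ ╶───┘ │ │
│↓│ │       │ │
│ │ ├─────┬─┘ │
│↓│ │  ↓ ↰│↓ ↰│
│ │ └─┐ ╷ ╵ ╷ │
│↓│   │↓│↑ ↲│↑│
│ └─╴ │ └─┬─┘ │
│↓    │↳ ↓│↱ ↑│
│ ╶─┬─┴─┐ │ ╶─┤
│↳ ↓│↱ ↓│B│↑ ↰│
├─╴ ╵ ╷ └─┴─╴ │
│  ↳ ↑│↳ → → ↑│
└─────┴───────┘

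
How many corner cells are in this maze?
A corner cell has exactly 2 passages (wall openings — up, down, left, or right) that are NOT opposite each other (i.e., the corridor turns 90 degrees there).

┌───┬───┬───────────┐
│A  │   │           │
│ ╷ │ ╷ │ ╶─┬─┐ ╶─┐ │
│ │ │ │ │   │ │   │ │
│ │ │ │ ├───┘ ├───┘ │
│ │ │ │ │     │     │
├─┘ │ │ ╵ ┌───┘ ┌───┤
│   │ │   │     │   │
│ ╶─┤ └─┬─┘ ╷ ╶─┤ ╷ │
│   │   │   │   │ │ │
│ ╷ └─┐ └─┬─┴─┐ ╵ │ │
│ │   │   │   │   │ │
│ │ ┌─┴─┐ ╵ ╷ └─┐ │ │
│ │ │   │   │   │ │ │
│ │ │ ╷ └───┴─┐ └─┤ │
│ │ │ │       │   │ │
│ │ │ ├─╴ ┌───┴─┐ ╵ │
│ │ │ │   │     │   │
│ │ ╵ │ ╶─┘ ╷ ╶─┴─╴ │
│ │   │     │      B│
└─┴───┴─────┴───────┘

Counting corner cells (2 non-opposite passages):
Total corners: 50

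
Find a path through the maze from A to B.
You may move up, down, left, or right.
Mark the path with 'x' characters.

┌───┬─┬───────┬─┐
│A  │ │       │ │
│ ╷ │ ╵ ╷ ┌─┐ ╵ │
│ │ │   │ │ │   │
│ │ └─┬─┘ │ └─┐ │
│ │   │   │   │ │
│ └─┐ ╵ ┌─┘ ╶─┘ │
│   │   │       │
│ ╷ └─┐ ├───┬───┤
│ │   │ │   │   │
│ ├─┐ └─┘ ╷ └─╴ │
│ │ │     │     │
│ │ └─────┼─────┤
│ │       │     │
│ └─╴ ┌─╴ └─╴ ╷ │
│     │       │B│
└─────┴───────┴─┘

Finding the shortest path through the maze:
Path length: 18 steps
Directions: down → down → down → down → down → down → down → right → right → up → right → right → down → right → right → up → right → down

Solution:

┌───┬─┬───────┬─┐
│A  │ │       │ │
│ ╷ │ ╵ ╷ ┌─┐ ╵ │
│x│ │   │ │ │   │
│ │ └─┬─┘ │ └─┐ │
│x│   │   │   │ │
│ └─┐ ╵ ┌─┘ ╶─┘ │
│x  │   │       │
│ ╷ └─┐ ├───┬───┤
│x│   │ │   │   │
│ ├─┐ └─┘ ╷ └─╴ │
│x│ │     │     │
│ │ └─────┼─────┤
│x│  x x x│  x x│
│ └─╴ ┌─╴ └─╴ ╷ │
│x x x│  x x x│B│
└─────┴───────┴─┘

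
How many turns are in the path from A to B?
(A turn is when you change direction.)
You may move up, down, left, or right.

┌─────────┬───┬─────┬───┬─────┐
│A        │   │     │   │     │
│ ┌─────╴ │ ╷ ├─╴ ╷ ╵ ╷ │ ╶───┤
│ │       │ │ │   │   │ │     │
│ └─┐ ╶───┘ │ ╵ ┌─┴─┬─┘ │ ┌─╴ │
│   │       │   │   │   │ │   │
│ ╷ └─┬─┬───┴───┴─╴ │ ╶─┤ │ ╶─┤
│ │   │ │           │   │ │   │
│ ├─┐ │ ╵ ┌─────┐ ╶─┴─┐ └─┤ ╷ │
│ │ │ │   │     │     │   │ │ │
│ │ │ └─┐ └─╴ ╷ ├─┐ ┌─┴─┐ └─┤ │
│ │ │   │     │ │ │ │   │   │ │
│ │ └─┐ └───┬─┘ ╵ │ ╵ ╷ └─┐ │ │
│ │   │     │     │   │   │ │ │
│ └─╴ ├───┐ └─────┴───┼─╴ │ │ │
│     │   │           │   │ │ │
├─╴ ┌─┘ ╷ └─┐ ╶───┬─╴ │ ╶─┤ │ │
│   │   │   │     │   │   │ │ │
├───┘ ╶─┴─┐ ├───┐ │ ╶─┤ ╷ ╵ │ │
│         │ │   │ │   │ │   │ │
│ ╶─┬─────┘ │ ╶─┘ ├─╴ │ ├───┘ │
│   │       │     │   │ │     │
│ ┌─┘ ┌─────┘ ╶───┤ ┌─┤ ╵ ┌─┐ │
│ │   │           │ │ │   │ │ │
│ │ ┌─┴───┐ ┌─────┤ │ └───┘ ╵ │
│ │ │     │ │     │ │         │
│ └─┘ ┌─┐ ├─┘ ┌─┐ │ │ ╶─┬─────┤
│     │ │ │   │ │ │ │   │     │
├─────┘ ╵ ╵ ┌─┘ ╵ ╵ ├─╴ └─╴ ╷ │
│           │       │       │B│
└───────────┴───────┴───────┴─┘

Directions: right, right, right, right, down, left, left, down, right, right, right, up, up, right, down, down, right, up, right, up, right, down, right, up, right, down, down, left, down, right, down, right, down, right, down, down, down, down, left, up, left, down, down, down, right, up, right, right, down, down, left, left, left, left, down, right, down, right, right, up, right, down
Number of turns: 41

Solution:

┌─────────┬───┬─────┬───┬─────┐
│A → → → ↓│↱ ↓│  ↱ ↓│↱ ↓│     │
│ ┌─────╴ │ ╷ ├─╴ ╷ ╵ ╷ │ ╶───┤
│ │  ↓ ← ↲│↑│↓│↱ ↑│↳ ↑│↓│     │
│ └─┐ ╶───┘ │ ╵ ┌─┴─┬─┘ │ ┌─╴ │
│   │↳ → → ↑│↳ ↑│   │↓ ↲│ │   │
│ ╷ └─┬─┬───┴───┴─╴ │ ╶─┤ │ ╶─┤
│ │   │ │           │↳ ↓│ │   │
│ ├─┐ │ ╵ ┌─────┐ ╶─┴─┐ └─┤ ╷ │
│ │ │ │   │     │     │↳ ↓│ │ │
│ │ │ └─┐ └─╴ ╷ ├─┐ ┌─┴─┐ └─┤ │
│ │ │   │     │ │ │ │   │↳ ↓│ │
│ │ └─┐ └───┬─┘ ╵ │ ╵ ╷ └─┐ │ │
│ │   │     │     │   │   │↓│ │
│ └─╴ ├───┐ └─────┴───┼─╴ │ │ │
│     │   │           │   │↓│ │
├─╴ ┌─┘ ╷ └─┐ ╶───┬─╴ │ ╶─┤ │ │
│   │   │   │     │   │↓ ↰│↓│ │
├───┘ ╶─┴─┐ ├───┐ │ ╶─┤ ╷ ╵ │ │
│         │ │   │ │   │↓│↑ ↲│ │
│ ╶─┬─────┘ │ ╶─┘ ├─╴ │ ├───┘ │
│   │       │     │   │↓│↱ → ↓│
│ ┌─┘ ┌─────┘ ╶───┤ ┌─┤ ╵ ┌─┐ │
│ │   │           │ │ │↳ ↑│ │↓│
│ │ ┌─┴───┐ ┌─────┤ │ └───┘ ╵ │
│ │ │     │ │     │ │↓ ← ← ← ↲│
│ └─┘ ┌─┐ ├─┘ ┌─┐ │ │ ╶─┬─────┤
│     │ │ │   │ │ │ │↳ ↓│  ↱ ↓│
├─────┘ ╵ ╵ ┌─┘ ╵ ╵ ├─╴ └─╴ ╷ │
│           │       │  ↳ → ↑│B│
└───────────┴───────┴───────┴─┘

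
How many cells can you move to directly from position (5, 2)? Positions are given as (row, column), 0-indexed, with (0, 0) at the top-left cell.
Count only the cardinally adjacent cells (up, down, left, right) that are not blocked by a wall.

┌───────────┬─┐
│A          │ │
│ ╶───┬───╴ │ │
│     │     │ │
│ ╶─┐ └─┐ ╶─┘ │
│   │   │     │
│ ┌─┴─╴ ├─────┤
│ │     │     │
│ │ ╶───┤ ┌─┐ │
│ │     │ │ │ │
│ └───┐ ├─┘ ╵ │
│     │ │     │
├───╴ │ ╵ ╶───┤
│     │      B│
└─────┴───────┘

Checking passable neighbors of (5, 2):
Neighbors: (6, 2), (5, 1)
Count: 2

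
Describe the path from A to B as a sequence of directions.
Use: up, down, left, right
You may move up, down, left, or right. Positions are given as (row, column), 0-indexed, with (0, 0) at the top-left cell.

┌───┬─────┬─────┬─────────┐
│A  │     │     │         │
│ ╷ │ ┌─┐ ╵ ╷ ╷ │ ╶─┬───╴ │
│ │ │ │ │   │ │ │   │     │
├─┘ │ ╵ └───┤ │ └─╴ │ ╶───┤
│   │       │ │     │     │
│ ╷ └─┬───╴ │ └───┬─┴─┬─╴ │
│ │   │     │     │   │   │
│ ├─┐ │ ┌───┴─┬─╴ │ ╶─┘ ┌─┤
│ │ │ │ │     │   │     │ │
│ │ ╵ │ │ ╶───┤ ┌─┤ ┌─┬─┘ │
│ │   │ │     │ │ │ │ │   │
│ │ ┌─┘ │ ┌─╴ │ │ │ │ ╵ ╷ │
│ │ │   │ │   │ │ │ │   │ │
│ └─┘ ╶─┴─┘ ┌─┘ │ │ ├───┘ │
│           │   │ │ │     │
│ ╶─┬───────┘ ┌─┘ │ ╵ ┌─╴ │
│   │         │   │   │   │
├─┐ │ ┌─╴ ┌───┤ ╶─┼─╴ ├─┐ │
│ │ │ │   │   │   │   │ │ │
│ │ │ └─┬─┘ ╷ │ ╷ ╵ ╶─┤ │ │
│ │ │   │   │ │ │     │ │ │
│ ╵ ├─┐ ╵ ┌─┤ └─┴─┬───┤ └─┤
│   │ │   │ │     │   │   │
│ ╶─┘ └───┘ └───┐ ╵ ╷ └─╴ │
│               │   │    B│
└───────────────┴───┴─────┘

Finding the path and converting it to directions:
Path through cells: (0,0) → (0,1) → (1,1) → (2,1) → (2,0) → (3,0) → (4,0) → (5,0) → (6,0) → (7,0) → (7,1) → (7,2) → (6,2) → (6,3) → (5,3) → (4,3) → (3,3) → (3,4) → (3,5) → (2,5) → (2,4) → (2,3) → (2,2) → (1,2) → (0,2) → (0,3) → (0,4) → (1,4) → (1,5) → (0,5) → (0,6) → (1,6) → (2,6) → (3,6) → (3,7) → (3,8) → (4,8) → (4,7) → (5,7) → (6,7) → (7,7) → (7,6) → (8,6) → (8,5) → (8,4) → (8,3) → (8,2) → (9,2) → (10,2) → (10,3) → (11,3) → (11,4) → (10,4) → (10,5) → (9,5) → (9,6) → (10,6) → (11,6) → (11,7) → (11,8) → (12,8) → (12,9) → (11,9) → (11,10) → (12,10) → (12,11) → (12,12)
Directions: right, down, down, left, down, down, down, down, down, right, right, up, right, up, up, up, right, right, up, left, left, left, up, up, right, right, down, right, up, right, down, down, down, right, right, down, left, down, down, down, left, down, left, left, left, left, down, down, right, down, right, up, right, up, right, down, down, right, right, down, right, up, right, down, right, right

Solution:

┌───┬─────┬─────┬─────────┐
│A ↓│↱ → ↓│↱ ↓  │         │
│ ╷ │ ┌─┐ ╵ ╷ ╷ │ ╶─┬───╴ │
│ │↓│↑│ │↳ ↑│↓│ │   │     │
├─┘ │ ╵ └───┤ │ └─╴ │ ╶───┤
│↓ ↲│↑ ← ← ↰│↓│     │     │
│ ╷ └─┬───╴ │ └───┬─┴─┬─╴ │
│↓│   │↱ → ↑│↳ → ↓│   │   │
│ ├─┐ │ ┌───┴─┬─╴ │ ╶─┘ ┌─┤
│↓│ │ │↑│     │↓ ↲│     │ │
│ │ ╵ │ │ ╶───┤ ┌─┤ ┌─┬─┘ │
│↓│   │↑│     │↓│ │ │ │   │
│ │ ┌─┘ │ ┌─╴ │ │ │ │ ╵ ╷ │
│↓│ │↱ ↑│ │   │↓│ │ │   │ │
│ └─┘ ╶─┴─┘ ┌─┘ │ │ ├───┘ │
│↳ → ↑      │↓ ↲│ │ │     │
│ ╶─┬───────┘ ┌─┘ │ ╵ ┌─╴ │
│   │↓ ← ← ← ↲│   │   │   │
├─┐ │ ┌─╴ ┌───┤ ╶─┼─╴ ├─┐ │
│ │ │↓│   │↱ ↓│   │   │ │ │
│ │ │ └─┬─┘ ╷ │ ╷ ╵ ╶─┤ │ │
│ │ │↳ ↓│↱ ↑│↓│ │     │ │ │
│ ╵ ├─┐ ╵ ┌─┤ └─┴─┬───┤ └─┤
│   │ │↳ ↑│ │↳ → ↓│↱ ↓│   │
│ ╶─┘ └───┘ └───┐ ╵ ╷ └─╴ │
│               │↳ ↑│↳ → B│
└───────────────┴───┴─────┘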